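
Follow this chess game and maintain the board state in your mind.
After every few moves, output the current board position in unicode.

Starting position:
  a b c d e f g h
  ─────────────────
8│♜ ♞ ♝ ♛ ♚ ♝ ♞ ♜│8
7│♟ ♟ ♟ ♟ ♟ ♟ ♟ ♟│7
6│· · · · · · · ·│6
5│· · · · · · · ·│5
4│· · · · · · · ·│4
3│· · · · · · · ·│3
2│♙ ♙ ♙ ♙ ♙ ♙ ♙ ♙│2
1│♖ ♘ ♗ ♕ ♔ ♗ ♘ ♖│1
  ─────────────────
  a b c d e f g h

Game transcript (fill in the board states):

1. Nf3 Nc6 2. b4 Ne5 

  a b c d e f g h
  ─────────────────
8│♜ · ♝ ♛ ♚ ♝ ♞ ♜│8
7│♟ ♟ ♟ ♟ ♟ ♟ ♟ ♟│7
6│· · · · · · · ·│6
5│· · · · ♞ · · ·│5
4│· ♙ · · · · · ·│4
3│· · · · · ♘ · ·│3
2│♙ · ♙ ♙ ♙ ♙ ♙ ♙│2
1│♖ ♘ ♗ ♕ ♔ ♗ · ♖│1
  ─────────────────
  a b c d e f g h

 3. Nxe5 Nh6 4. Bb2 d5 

  a b c d e f g h
  ─────────────────
8│♜ · ♝ ♛ ♚ ♝ · ♜│8
7│♟ ♟ ♟ · ♟ ♟ ♟ ♟│7
6│· · · · · · · ♞│6
5│· · · ♟ ♘ · · ·│5
4│· ♙ · · · · · ·│4
3│· · · · · · · ·│3
2│♙ ♗ ♙ ♙ ♙ ♙ ♙ ♙│2
1│♖ ♘ · ♕ ♔ ♗ · ♖│1
  ─────────────────
  a b c d e f g h

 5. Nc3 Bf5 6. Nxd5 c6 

  a b c d e f g h
  ─────────────────
8│♜ · · ♛ ♚ ♝ · ♜│8
7│♟ ♟ · · ♟ ♟ ♟ ♟│7
6│· · ♟ · · · · ♞│6
5│· · · ♘ ♘ ♝ · ·│5
4│· ♙ · · · · · ·│4
3│· · · · · · · ·│3
2│♙ ♗ ♙ ♙ ♙ ♙ ♙ ♙│2
1│♖ · · ♕ ♔ ♗ · ♖│1
  ─────────────────
  a b c d e f g h

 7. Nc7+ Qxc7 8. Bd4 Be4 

  a b c d e f g h
  ─────────────────
8│♜ · · · ♚ ♝ · ♜│8
7│♟ ♟ ♛ · ♟ ♟ ♟ ♟│7
6│· · ♟ · · · · ♞│6
5│· · · · ♘ · · ·│5
4│· ♙ · ♗ ♝ · · ·│4
3│· · · · · · · ·│3
2│♙ · ♙ ♙ ♙ ♙ ♙ ♙│2
1│♖ · · ♕ ♔ ♗ · ♖│1
  ─────────────────
  a b c d e f g h



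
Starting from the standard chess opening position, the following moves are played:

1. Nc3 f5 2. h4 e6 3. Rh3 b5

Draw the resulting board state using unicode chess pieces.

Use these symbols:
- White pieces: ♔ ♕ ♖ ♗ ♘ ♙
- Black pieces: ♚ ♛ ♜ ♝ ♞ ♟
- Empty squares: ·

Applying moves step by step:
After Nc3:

♜ ♞ ♝ ♛ ♚ ♝ ♞ ♜
♟ ♟ ♟ ♟ ♟ ♟ ♟ ♟
· · · · · · · ·
· · · · · · · ·
· · · · · · · ·
· · ♘ · · · · ·
♙ ♙ ♙ ♙ ♙ ♙ ♙ ♙
♖ · ♗ ♕ ♔ ♗ ♘ ♖


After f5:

♜ ♞ ♝ ♛ ♚ ♝ ♞ ♜
♟ ♟ ♟ ♟ ♟ · ♟ ♟
· · · · · · · ·
· · · · · ♟ · ·
· · · · · · · ·
· · ♘ · · · · ·
♙ ♙ ♙ ♙ ♙ ♙ ♙ ♙
♖ · ♗ ♕ ♔ ♗ ♘ ♖


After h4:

♜ ♞ ♝ ♛ ♚ ♝ ♞ ♜
♟ ♟ ♟ ♟ ♟ · ♟ ♟
· · · · · · · ·
· · · · · ♟ · ·
· · · · · · · ♙
· · ♘ · · · · ·
♙ ♙ ♙ ♙ ♙ ♙ ♙ ·
♖ · ♗ ♕ ♔ ♗ ♘ ♖


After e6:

♜ ♞ ♝ ♛ ♚ ♝ ♞ ♜
♟ ♟ ♟ ♟ · · ♟ ♟
· · · · ♟ · · ·
· · · · · ♟ · ·
· · · · · · · ♙
· · ♘ · · · · ·
♙ ♙ ♙ ♙ ♙ ♙ ♙ ·
♖ · ♗ ♕ ♔ ♗ ♘ ♖


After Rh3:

♜ ♞ ♝ ♛ ♚ ♝ ♞ ♜
♟ ♟ ♟ ♟ · · ♟ ♟
· · · · ♟ · · ·
· · · · · ♟ · ·
· · · · · · · ♙
· · ♘ · · · · ♖
♙ ♙ ♙ ♙ ♙ ♙ ♙ ·
♖ · ♗ ♕ ♔ ♗ ♘ ·


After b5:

♜ ♞ ♝ ♛ ♚ ♝ ♞ ♜
♟ · ♟ ♟ · · ♟ ♟
· · · · ♟ · · ·
· ♟ · · · ♟ · ·
· · · · · · · ♙
· · ♘ · · · · ♖
♙ ♙ ♙ ♙ ♙ ♙ ♙ ·
♖ · ♗ ♕ ♔ ♗ ♘ ·



  a b c d e f g h
  ─────────────────
8│♜ ♞ ♝ ♛ ♚ ♝ ♞ ♜│8
7│♟ · ♟ ♟ · · ♟ ♟│7
6│· · · · ♟ · · ·│6
5│· ♟ · · · ♟ · ·│5
4│· · · · · · · ♙│4
3│· · ♘ · · · · ♖│3
2│♙ ♙ ♙ ♙ ♙ ♙ ♙ ·│2
1│♖ · ♗ ♕ ♔ ♗ ♘ ·│1
  ─────────────────
  a b c d e f g h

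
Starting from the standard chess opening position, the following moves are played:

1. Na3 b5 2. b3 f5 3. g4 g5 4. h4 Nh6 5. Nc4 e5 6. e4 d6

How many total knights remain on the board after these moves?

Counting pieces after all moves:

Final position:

  a b c d e f g h
  ─────────────────
8│♜ ♞ ♝ ♛ ♚ ♝ · ♜│8
7│♟ · ♟ · · · · ♟│7
6│· · · ♟ · · · ♞│6
5│· ♟ · · ♟ ♟ ♟ ·│5
4│· · ♘ · ♙ · ♙ ♙│4
3│· ♙ · · · · · ·│3
2│♙ · ♙ ♙ · ♙ · ·│2
1│♖ · ♗ ♕ ♔ ♗ ♘ ♖│1
  ─────────────────
  a b c d e f g h


4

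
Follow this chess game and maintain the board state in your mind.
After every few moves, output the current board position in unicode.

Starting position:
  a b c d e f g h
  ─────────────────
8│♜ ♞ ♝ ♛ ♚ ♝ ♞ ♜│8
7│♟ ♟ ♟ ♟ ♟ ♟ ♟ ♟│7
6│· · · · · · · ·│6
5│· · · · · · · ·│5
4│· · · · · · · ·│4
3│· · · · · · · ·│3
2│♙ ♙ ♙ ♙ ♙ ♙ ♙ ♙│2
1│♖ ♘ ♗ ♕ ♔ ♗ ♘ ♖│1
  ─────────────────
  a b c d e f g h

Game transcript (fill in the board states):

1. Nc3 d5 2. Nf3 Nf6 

  a b c d e f g h
  ─────────────────
8│♜ ♞ ♝ ♛ ♚ ♝ · ♜│8
7│♟ ♟ ♟ · ♟ ♟ ♟ ♟│7
6│· · · · · ♞ · ·│6
5│· · · ♟ · · · ·│5
4│· · · · · · · ·│4
3│· · ♘ · · ♘ · ·│3
2│♙ ♙ ♙ ♙ ♙ ♙ ♙ ♙│2
1│♖ · ♗ ♕ ♔ ♗ · ♖│1
  ─────────────────
  a b c d e f g h

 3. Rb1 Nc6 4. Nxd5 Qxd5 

  a b c d e f g h
  ─────────────────
8│♜ · ♝ · ♚ ♝ · ♜│8
7│♟ ♟ ♟ · ♟ ♟ ♟ ♟│7
6│· · ♞ · · ♞ · ·│6
5│· · · ♛ · · · ·│5
4│· · · · · · · ·│4
3│· · · · · ♘ · ·│3
2│♙ ♙ ♙ ♙ ♙ ♙ ♙ ♙│2
1│· ♖ ♗ ♕ ♔ ♗ · ♖│1
  ─────────────────
  a b c d e f g h

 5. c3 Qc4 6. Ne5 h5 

  a b c d e f g h
  ─────────────────
8│♜ · ♝ · ♚ ♝ · ♜│8
7│♟ ♟ ♟ · ♟ ♟ ♟ ·│7
6│· · ♞ · · ♞ · ·│6
5│· · · · ♘ · · ♟│5
4│· · ♛ · · · · ·│4
3│· · ♙ · · · · ·│3
2│♙ ♙ · ♙ ♙ ♙ ♙ ♙│2
1│· ♖ ♗ ♕ ♔ ♗ · ♖│1
  ─────────────────
  a b c d e f g h



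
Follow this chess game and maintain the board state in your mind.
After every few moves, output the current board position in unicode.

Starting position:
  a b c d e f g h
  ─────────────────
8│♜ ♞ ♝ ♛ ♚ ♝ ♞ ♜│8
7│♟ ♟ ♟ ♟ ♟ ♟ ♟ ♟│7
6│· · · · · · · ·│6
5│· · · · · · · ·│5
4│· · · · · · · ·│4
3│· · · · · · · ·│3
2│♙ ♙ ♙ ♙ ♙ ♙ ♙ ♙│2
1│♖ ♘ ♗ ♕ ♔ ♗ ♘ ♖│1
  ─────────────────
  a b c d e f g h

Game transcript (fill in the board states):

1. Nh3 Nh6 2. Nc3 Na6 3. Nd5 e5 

  a b c d e f g h
  ─────────────────
8│♜ · ♝ ♛ ♚ ♝ · ♜│8
7│♟ ♟ ♟ ♟ · ♟ ♟ ♟│7
6│♞ · · · · · · ♞│6
5│· · · ♘ ♟ · · ·│5
4│· · · · · · · ·│4
3│· · · · · · · ♘│3
2│♙ ♙ ♙ ♙ ♙ ♙ ♙ ♙│2
1│♖ · ♗ ♕ ♔ ♗ · ♖│1
  ─────────────────
  a b c d e f g h

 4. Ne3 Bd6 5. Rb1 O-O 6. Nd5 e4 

  a b c d e f g h
  ─────────────────
8│♜ · ♝ ♛ · ♜ ♚ ·│8
7│♟ ♟ ♟ ♟ · ♟ ♟ ♟│7
6│♞ · · ♝ · · · ♞│6
5│· · · ♘ · · · ·│5
4│· · · · ♟ · · ·│4
3│· · · · · · · ♘│3
2│♙ ♙ ♙ ♙ ♙ ♙ ♙ ♙│2
1│· ♖ ♗ ♕ ♔ ♗ · ♖│1
  ─────────────────
  a b c d e f g h

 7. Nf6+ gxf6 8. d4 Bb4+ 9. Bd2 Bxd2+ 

  a b c d e f g h
  ─────────────────
8│♜ · ♝ ♛ · ♜ ♚ ·│8
7│♟ ♟ ♟ ♟ · ♟ · ♟│7
6│♞ · · · · ♟ · ♞│6
5│· · · · · · · ·│5
4│· · · ♙ ♟ · · ·│4
3│· · · · · · · ♘│3
2│♙ ♙ ♙ ♝ ♙ ♙ ♙ ♙│2
1│· ♖ · ♕ ♔ ♗ · ♖│1
  ─────────────────
  a b c d e f g h

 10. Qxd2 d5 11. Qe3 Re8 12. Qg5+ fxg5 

  a b c d e f g h
  ─────────────────
8│♜ · ♝ ♛ ♜ · ♚ ·│8
7│♟ ♟ ♟ · · ♟ · ♟│7
6│♞ · · · · · · ♞│6
5│· · · ♟ · · ♟ ·│5
4│· · · ♙ ♟ · · ·│4
3│· · · · · · · ♘│3
2│♙ ♙ ♙ · ♙ ♙ ♙ ♙│2
1│· ♖ · · ♔ ♗ · ♖│1
  ─────────────────
  a b c d e f g h

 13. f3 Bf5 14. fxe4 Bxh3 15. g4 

  a b c d e f g h
  ─────────────────
8│♜ · · ♛ ♜ · ♚ ·│8
7│♟ ♟ ♟ · · ♟ · ♟│7
6│♞ · · · · · · ♞│6
5│· · · ♟ · · ♟ ·│5
4│· · · ♙ ♙ · ♙ ·│4
3│· · · · · · · ♝│3
2│♙ ♙ ♙ · ♙ · · ♙│2
1│· ♖ · · ♔ ♗ · ♖│1
  ─────────────────
  a b c d e f g h


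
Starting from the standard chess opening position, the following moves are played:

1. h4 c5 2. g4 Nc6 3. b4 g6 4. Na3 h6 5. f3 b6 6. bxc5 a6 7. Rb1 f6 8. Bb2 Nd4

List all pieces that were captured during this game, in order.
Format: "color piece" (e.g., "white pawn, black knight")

Tracking captures:
  bxc5: captured black pawn

black pawn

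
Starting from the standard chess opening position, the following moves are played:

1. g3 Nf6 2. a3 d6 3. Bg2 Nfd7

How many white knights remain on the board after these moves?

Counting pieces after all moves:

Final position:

  a b c d e f g h
  ─────────────────
8│♜ ♞ ♝ ♛ ♚ ♝ · ♜│8
7│♟ ♟ ♟ ♞ ♟ ♟ ♟ ♟│7
6│· · · ♟ · · · ·│6
5│· · · · · · · ·│5
4│· · · · · · · ·│4
3│♙ · · · · · ♙ ·│3
2│· ♙ ♙ ♙ ♙ ♙ ♗ ♙│2
1│♖ ♘ ♗ ♕ ♔ · ♘ ♖│1
  ─────────────────
  a b c d e f g h


2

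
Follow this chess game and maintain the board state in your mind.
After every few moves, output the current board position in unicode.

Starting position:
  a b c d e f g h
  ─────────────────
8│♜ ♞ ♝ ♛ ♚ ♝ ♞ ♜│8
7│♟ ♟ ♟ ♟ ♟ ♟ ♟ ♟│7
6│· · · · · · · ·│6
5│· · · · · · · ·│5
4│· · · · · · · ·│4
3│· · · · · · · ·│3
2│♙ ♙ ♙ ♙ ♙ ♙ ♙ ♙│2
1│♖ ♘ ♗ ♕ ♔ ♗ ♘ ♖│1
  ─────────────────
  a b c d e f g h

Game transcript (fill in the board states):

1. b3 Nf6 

  a b c d e f g h
  ─────────────────
8│♜ ♞ ♝ ♛ ♚ ♝ · ♜│8
7│♟ ♟ ♟ ♟ ♟ ♟ ♟ ♟│7
6│· · · · · ♞ · ·│6
5│· · · · · · · ·│5
4│· · · · · · · ·│4
3│· ♙ · · · · · ·│3
2│♙ · ♙ ♙ ♙ ♙ ♙ ♙│2
1│♖ ♘ ♗ ♕ ♔ ♗ ♘ ♖│1
  ─────────────────
  a b c d e f g h

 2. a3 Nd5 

  a b c d e f g h
  ─────────────────
8│♜ ♞ ♝ ♛ ♚ ♝ · ♜│8
7│♟ ♟ ♟ ♟ ♟ ♟ ♟ ♟│7
6│· · · · · · · ·│6
5│· · · ♞ · · · ·│5
4│· · · · · · · ·│4
3│♙ ♙ · · · · · ·│3
2│· · ♙ ♙ ♙ ♙ ♙ ♙│2
1│♖ ♘ ♗ ♕ ♔ ♗ ♘ ♖│1
  ─────────────────
  a b c d e f g h

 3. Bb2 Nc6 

  a b c d e f g h
  ─────────────────
8│♜ · ♝ ♛ ♚ ♝ · ♜│8
7│♟ ♟ ♟ ♟ ♟ ♟ ♟ ♟│7
6│· · ♞ · · · · ·│6
5│· · · ♞ · · · ·│5
4│· · · · · · · ·│4
3│♙ ♙ · · · · · ·│3
2│· ♗ ♙ ♙ ♙ ♙ ♙ ♙│2
1│♖ ♘ · ♕ ♔ ♗ ♘ ♖│1
  ─────────────────
  a b c d e f g h



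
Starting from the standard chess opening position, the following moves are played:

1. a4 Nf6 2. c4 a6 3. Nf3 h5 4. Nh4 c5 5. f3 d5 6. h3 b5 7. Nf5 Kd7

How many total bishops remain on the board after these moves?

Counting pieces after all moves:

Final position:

  a b c d e f g h
  ─────────────────
8│♜ ♞ ♝ ♛ · ♝ · ♜│8
7│· · · ♚ ♟ ♟ ♟ ·│7
6│♟ · · · · ♞ · ·│6
5│· ♟ ♟ ♟ · ♘ · ♟│5
4│♙ · ♙ · · · · ·│4
3│· · · · · ♙ · ♙│3
2│· ♙ · ♙ ♙ · ♙ ·│2
1│♖ ♘ ♗ ♕ ♔ ♗ · ♖│1
  ─────────────────
  a b c d e f g h


4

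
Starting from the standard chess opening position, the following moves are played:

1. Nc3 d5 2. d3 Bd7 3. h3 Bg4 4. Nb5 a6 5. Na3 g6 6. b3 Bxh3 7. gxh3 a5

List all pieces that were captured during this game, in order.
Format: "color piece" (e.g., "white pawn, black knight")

Tracking captures:
  Bxh3: captured white pawn
  gxh3: captured black bishop

white pawn, black bishop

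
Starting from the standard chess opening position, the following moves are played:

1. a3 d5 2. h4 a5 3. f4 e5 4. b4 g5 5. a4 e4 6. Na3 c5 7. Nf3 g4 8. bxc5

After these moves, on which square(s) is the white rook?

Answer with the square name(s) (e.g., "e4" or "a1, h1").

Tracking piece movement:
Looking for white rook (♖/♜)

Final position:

  a b c d e f g h
  ─────────────────
8│♜ ♞ ♝ ♛ ♚ ♝ ♞ ♜│8
7│· ♟ · · · ♟ · ♟│7
6│· · · · · · · ·│6
5│♟ · ♙ ♟ · · · ·│5
4│♙ · · · ♟ ♙ ♟ ♙│4
3│♘ · · · · ♘ · ·│3
2│· · ♙ ♙ ♙ · ♙ ·│2
1│♖ · ♗ ♕ ♔ ♗ · ♖│1
  ─────────────────
  a b c d e f g h


a1, h1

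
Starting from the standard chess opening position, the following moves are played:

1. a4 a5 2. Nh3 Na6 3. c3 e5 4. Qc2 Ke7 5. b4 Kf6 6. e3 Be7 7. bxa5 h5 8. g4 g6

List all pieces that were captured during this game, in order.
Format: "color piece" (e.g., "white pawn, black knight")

Tracking captures:
  bxa5: captured black pawn

black pawn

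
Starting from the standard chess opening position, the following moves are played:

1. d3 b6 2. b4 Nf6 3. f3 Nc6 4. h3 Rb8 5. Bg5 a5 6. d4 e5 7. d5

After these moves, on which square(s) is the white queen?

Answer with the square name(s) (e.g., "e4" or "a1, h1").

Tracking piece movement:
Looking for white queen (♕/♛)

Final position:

  a b c d e f g h
  ─────────────────
8│· ♜ ♝ ♛ ♚ ♝ · ♜│8
7│· · ♟ ♟ · ♟ ♟ ♟│7
6│· ♟ ♞ · · ♞ · ·│6
5│♟ · · ♙ ♟ · ♗ ·│5
4│· ♙ · · · · · ·│4
3│· · · · · ♙ · ♙│3
2│♙ · ♙ · ♙ · ♙ ·│2
1│♖ ♘ · ♕ ♔ ♗ ♘ ♖│1
  ─────────────────
  a b c d e f g h


d1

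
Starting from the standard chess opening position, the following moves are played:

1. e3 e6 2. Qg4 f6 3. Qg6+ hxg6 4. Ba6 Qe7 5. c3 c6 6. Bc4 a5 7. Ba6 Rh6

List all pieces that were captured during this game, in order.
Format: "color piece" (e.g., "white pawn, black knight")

Tracking captures:
  hxg6: captured white queen

white queen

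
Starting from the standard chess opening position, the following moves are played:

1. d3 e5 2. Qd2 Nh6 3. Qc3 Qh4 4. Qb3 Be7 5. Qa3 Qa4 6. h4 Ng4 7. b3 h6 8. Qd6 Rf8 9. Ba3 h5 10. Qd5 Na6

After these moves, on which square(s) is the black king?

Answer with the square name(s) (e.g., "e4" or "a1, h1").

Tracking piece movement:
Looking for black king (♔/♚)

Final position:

  a b c d e f g h
  ─────────────────
8│♜ · ♝ · ♚ ♜ · ·│8
7│♟ ♟ ♟ ♟ ♝ ♟ ♟ ·│7
6│♞ · · · · · · ·│6
5│· · · ♕ ♟ · · ♟│5
4│♛ · · · · · ♞ ♙│4
3│♗ ♙ · ♙ · · · ·│3
2│♙ · ♙ · ♙ ♙ ♙ ·│2
1│♖ ♘ · · ♔ ♗ ♘ ♖│1
  ─────────────────
  a b c d e f g h


e8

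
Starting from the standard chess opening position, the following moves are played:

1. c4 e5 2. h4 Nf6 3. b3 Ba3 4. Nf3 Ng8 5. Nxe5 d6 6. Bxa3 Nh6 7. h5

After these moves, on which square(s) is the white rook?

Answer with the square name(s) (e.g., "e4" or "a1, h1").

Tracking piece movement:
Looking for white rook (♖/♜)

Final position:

  a b c d e f g h
  ─────────────────
8│♜ ♞ ♝ ♛ ♚ · · ♜│8
7│♟ ♟ ♟ · · ♟ ♟ ♟│7
6│· · · ♟ · · · ♞│6
5│· · · · ♘ · · ♙│5
4│· · ♙ · · · · ·│4
3│♗ ♙ · · · · · ·│3
2│♙ · · ♙ ♙ ♙ ♙ ·│2
1│♖ ♘ · ♕ ♔ ♗ · ♖│1
  ─────────────────
  a b c d e f g h


a1, h1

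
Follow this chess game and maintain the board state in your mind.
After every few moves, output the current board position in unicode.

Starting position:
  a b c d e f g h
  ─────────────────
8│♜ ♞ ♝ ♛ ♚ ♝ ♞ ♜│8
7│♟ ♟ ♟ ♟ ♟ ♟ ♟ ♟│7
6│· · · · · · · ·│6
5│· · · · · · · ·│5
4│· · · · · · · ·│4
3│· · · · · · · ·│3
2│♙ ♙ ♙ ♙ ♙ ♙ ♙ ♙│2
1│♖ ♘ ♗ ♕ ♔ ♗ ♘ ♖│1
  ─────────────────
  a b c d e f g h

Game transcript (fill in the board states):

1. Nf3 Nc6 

  a b c d e f g h
  ─────────────────
8│♜ · ♝ ♛ ♚ ♝ ♞ ♜│8
7│♟ ♟ ♟ ♟ ♟ ♟ ♟ ♟│7
6│· · ♞ · · · · ·│6
5│· · · · · · · ·│5
4│· · · · · · · ·│4
3│· · · · · ♘ · ·│3
2│♙ ♙ ♙ ♙ ♙ ♙ ♙ ♙│2
1│♖ ♘ ♗ ♕ ♔ ♗ · ♖│1
  ─────────────────
  a b c d e f g h

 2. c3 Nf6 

  a b c d e f g h
  ─────────────────
8│♜ · ♝ ♛ ♚ ♝ · ♜│8
7│♟ ♟ ♟ ♟ ♟ ♟ ♟ ♟│7
6│· · ♞ · · ♞ · ·│6
5│· · · · · · · ·│5
4│· · · · · · · ·│4
3│· · ♙ · · ♘ · ·│3
2│♙ ♙ · ♙ ♙ ♙ ♙ ♙│2
1│♖ ♘ ♗ ♕ ♔ ♗ · ♖│1
  ─────────────────
  a b c d e f g h

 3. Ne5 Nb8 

  a b c d e f g h
  ─────────────────
8│♜ ♞ ♝ ♛ ♚ ♝ · ♜│8
7│♟ ♟ ♟ ♟ ♟ ♟ ♟ ♟│7
6│· · · · · ♞ · ·│6
5│· · · · ♘ · · ·│5
4│· · · · · · · ·│4
3│· · ♙ · · · · ·│3
2│♙ ♙ · ♙ ♙ ♙ ♙ ♙│2
1│♖ ♘ ♗ ♕ ♔ ♗ · ♖│1
  ─────────────────
  a b c d e f g h

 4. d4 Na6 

  a b c d e f g h
  ─────────────────
8│♜ · ♝ ♛ ♚ ♝ · ♜│8
7│♟ ♟ ♟ ♟ ♟ ♟ ♟ ♟│7
6│♞ · · · · ♞ · ·│6
5│· · · · ♘ · · ·│5
4│· · · ♙ · · · ·│4
3│· · ♙ · · · · ·│3
2│♙ ♙ · · ♙ ♙ ♙ ♙│2
1│♖ ♘ ♗ ♕ ♔ ♗ · ♖│1
  ─────────────────
  a b c d e f g h



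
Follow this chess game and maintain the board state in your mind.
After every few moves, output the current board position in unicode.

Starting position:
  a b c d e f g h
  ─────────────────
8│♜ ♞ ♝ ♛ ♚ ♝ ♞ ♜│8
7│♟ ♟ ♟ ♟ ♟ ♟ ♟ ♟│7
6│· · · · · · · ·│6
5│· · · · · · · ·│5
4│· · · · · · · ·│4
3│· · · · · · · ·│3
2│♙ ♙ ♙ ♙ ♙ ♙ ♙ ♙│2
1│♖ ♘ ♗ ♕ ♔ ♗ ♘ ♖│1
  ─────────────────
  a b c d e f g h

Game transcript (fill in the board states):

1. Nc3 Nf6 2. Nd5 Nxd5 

  a b c d e f g h
  ─────────────────
8│♜ ♞ ♝ ♛ ♚ ♝ · ♜│8
7│♟ ♟ ♟ ♟ ♟ ♟ ♟ ♟│7
6│· · · · · · · ·│6
5│· · · ♞ · · · ·│5
4│· · · · · · · ·│4
3│· · · · · · · ·│3
2│♙ ♙ ♙ ♙ ♙ ♙ ♙ ♙│2
1│♖ · ♗ ♕ ♔ ♗ ♘ ♖│1
  ─────────────────
  a b c d e f g h

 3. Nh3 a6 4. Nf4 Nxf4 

  a b c d e f g h
  ─────────────────
8│♜ ♞ ♝ ♛ ♚ ♝ · ♜│8
7│· ♟ ♟ ♟ ♟ ♟ ♟ ♟│7
6│♟ · · · · · · ·│6
5│· · · · · · · ·│5
4│· · · · · ♞ · ·│4
3│· · · · · · · ·│3
2│♙ ♙ ♙ ♙ ♙ ♙ ♙ ♙│2
1│♖ · ♗ ♕ ♔ ♗ · ♖│1
  ─────────────────
  a b c d e f g h

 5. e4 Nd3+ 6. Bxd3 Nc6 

  a b c d e f g h
  ─────────────────
8│♜ · ♝ ♛ ♚ ♝ · ♜│8
7│· ♟ ♟ ♟ ♟ ♟ ♟ ♟│7
6│♟ · ♞ · · · · ·│6
5│· · · · · · · ·│5
4│· · · · ♙ · · ·│4
3│· · · ♗ · · · ·│3
2│♙ ♙ ♙ ♙ · ♙ ♙ ♙│2
1│♖ · ♗ ♕ ♔ · · ♖│1
  ─────────────────
  a b c d e f g h

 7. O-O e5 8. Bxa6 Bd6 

  a b c d e f g h
  ─────────────────
8│♜ · ♝ ♛ ♚ · · ♜│8
7│· ♟ ♟ ♟ · ♟ ♟ ♟│7
6│♗ · ♞ ♝ · · · ·│6
5│· · · · ♟ · · ·│5
4│· · · · ♙ · · ·│4
3│· · · · · · · ·│3
2│♙ ♙ ♙ ♙ · ♙ ♙ ♙│2
1│♖ · ♗ ♕ · ♖ ♔ ·│1
  ─────────────────
  a b c d e f g h

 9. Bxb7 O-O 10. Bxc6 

  a b c d e f g h
  ─────────────────
8│♜ · ♝ ♛ · ♜ ♚ ·│8
7│· · ♟ ♟ · ♟ ♟ ♟│7
6│· · ♗ ♝ · · · ·│6
5│· · · · ♟ · · ·│5
4│· · · · ♙ · · ·│4
3│· · · · · · · ·│3
2│♙ ♙ ♙ ♙ · ♙ ♙ ♙│2
1│♖ · ♗ ♕ · ♖ ♔ ·│1
  ─────────────────
  a b c d e f g h


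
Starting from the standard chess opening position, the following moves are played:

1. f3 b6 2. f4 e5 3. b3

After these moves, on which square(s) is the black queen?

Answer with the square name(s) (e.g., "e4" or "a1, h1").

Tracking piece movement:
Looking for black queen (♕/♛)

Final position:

  a b c d e f g h
  ─────────────────
8│♜ ♞ ♝ ♛ ♚ ♝ ♞ ♜│8
7│♟ · ♟ ♟ · ♟ ♟ ♟│7
6│· ♟ · · · · · ·│6
5│· · · · ♟ · · ·│5
4│· · · · · ♙ · ·│4
3│· ♙ · · · · · ·│3
2│♙ · ♙ ♙ ♙ · ♙ ♙│2
1│♖ ♘ ♗ ♕ ♔ ♗ ♘ ♖│1
  ─────────────────
  a b c d e f g h


d8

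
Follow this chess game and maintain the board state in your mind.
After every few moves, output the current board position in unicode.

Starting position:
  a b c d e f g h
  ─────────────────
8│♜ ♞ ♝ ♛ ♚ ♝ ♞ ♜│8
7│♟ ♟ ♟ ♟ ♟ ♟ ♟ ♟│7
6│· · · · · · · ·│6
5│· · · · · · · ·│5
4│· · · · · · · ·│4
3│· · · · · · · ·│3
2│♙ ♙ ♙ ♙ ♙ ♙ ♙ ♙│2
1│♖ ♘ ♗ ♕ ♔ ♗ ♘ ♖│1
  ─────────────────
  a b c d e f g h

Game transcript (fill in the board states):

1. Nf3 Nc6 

  a b c d e f g h
  ─────────────────
8│♜ · ♝ ♛ ♚ ♝ ♞ ♜│8
7│♟ ♟ ♟ ♟ ♟ ♟ ♟ ♟│7
6│· · ♞ · · · · ·│6
5│· · · · · · · ·│5
4│· · · · · · · ·│4
3│· · · · · ♘ · ·│3
2│♙ ♙ ♙ ♙ ♙ ♙ ♙ ♙│2
1│♖ ♘ ♗ ♕ ♔ ♗ · ♖│1
  ─────────────────
  a b c d e f g h

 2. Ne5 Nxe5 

  a b c d e f g h
  ─────────────────
8│♜ · ♝ ♛ ♚ ♝ ♞ ♜│8
7│♟ ♟ ♟ ♟ ♟ ♟ ♟ ♟│7
6│· · · · · · · ·│6
5│· · · · ♞ · · ·│5
4│· · · · · · · ·│4
3│· · · · · · · ·│3
2│♙ ♙ ♙ ♙ ♙ ♙ ♙ ♙│2
1│♖ ♘ ♗ ♕ ♔ ♗ · ♖│1
  ─────────────────
  a b c d e f g h

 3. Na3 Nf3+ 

  a b c d e f g h
  ─────────────────
8│♜ · ♝ ♛ ♚ ♝ ♞ ♜│8
7│♟ ♟ ♟ ♟ ♟ ♟ ♟ ♟│7
6│· · · · · · · ·│6
5│· · · · · · · ·│5
4│· · · · · · · ·│4
3│♘ · · · · ♞ · ·│3
2│♙ ♙ ♙ ♙ ♙ ♙ ♙ ♙│2
1│♖ · ♗ ♕ ♔ ♗ · ♖│1
  ─────────────────
  a b c d e f g h

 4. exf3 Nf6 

  a b c d e f g h
  ─────────────────
8│♜ · ♝ ♛ ♚ ♝ · ♜│8
7│♟ ♟ ♟ ♟ ♟ ♟ ♟ ♟│7
6│· · · · · ♞ · ·│6
5│· · · · · · · ·│5
4│· · · · · · · ·│4
3│♘ · · · · ♙ · ·│3
2│♙ ♙ ♙ ♙ · ♙ ♙ ♙│2
1│♖ · ♗ ♕ ♔ ♗ · ♖│1
  ─────────────────
  a b c d e f g h

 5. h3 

  a b c d e f g h
  ─────────────────
8│♜ · ♝ ♛ ♚ ♝ · ♜│8
7│♟ ♟ ♟ ♟ ♟ ♟ ♟ ♟│7
6│· · · · · ♞ · ·│6
5│· · · · · · · ·│5
4│· · · · · · · ·│4
3│♘ · · · · ♙ · ♙│3
2│♙ ♙ ♙ ♙ · ♙ ♙ ·│2
1│♖ · ♗ ♕ ♔ ♗ · ♖│1
  ─────────────────
  a b c d e f g h


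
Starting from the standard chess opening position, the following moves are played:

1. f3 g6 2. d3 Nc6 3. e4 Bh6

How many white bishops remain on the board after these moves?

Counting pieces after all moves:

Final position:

  a b c d e f g h
  ─────────────────
8│♜ · ♝ ♛ ♚ · ♞ ♜│8
7│♟ ♟ ♟ ♟ ♟ ♟ · ♟│7
6│· · ♞ · · · ♟ ♝│6
5│· · · · · · · ·│5
4│· · · · ♙ · · ·│4
3│· · · ♙ · ♙ · ·│3
2│♙ ♙ ♙ · · · ♙ ♙│2
1│♖ ♘ ♗ ♕ ♔ ♗ ♘ ♖│1
  ─────────────────
  a b c d e f g h


2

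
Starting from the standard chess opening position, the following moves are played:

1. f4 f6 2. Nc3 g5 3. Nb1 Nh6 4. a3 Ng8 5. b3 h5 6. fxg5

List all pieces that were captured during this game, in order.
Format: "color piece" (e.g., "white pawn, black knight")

Tracking captures:
  fxg5: captured black pawn

black pawn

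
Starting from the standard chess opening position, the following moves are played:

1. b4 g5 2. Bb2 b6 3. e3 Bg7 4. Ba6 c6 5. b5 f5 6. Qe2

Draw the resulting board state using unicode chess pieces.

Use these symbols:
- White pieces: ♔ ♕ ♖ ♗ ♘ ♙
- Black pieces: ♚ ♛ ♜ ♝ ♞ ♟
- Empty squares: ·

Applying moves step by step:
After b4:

♜ ♞ ♝ ♛ ♚ ♝ ♞ ♜
♟ ♟ ♟ ♟ ♟ ♟ ♟ ♟
· · · · · · · ·
· · · · · · · ·
· ♙ · · · · · ·
· · · · · · · ·
♙ · ♙ ♙ ♙ ♙ ♙ ♙
♖ ♘ ♗ ♕ ♔ ♗ ♘ ♖


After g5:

♜ ♞ ♝ ♛ ♚ ♝ ♞ ♜
♟ ♟ ♟ ♟ ♟ ♟ · ♟
· · · · · · · ·
· · · · · · ♟ ·
· ♙ · · · · · ·
· · · · · · · ·
♙ · ♙ ♙ ♙ ♙ ♙ ♙
♖ ♘ ♗ ♕ ♔ ♗ ♘ ♖


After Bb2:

♜ ♞ ♝ ♛ ♚ ♝ ♞ ♜
♟ ♟ ♟ ♟ ♟ ♟ · ♟
· · · · · · · ·
· · · · · · ♟ ·
· ♙ · · · · · ·
· · · · · · · ·
♙ ♗ ♙ ♙ ♙ ♙ ♙ ♙
♖ ♘ · ♕ ♔ ♗ ♘ ♖


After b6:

♜ ♞ ♝ ♛ ♚ ♝ ♞ ♜
♟ · ♟ ♟ ♟ ♟ · ♟
· ♟ · · · · · ·
· · · · · · ♟ ·
· ♙ · · · · · ·
· · · · · · · ·
♙ ♗ ♙ ♙ ♙ ♙ ♙ ♙
♖ ♘ · ♕ ♔ ♗ ♘ ♖


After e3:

♜ ♞ ♝ ♛ ♚ ♝ ♞ ♜
♟ · ♟ ♟ ♟ ♟ · ♟
· ♟ · · · · · ·
· · · · · · ♟ ·
· ♙ · · · · · ·
· · · · ♙ · · ·
♙ ♗ ♙ ♙ · ♙ ♙ ♙
♖ ♘ · ♕ ♔ ♗ ♘ ♖


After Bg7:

♜ ♞ ♝ ♛ ♚ · ♞ ♜
♟ · ♟ ♟ ♟ ♟ ♝ ♟
· ♟ · · · · · ·
· · · · · · ♟ ·
· ♙ · · · · · ·
· · · · ♙ · · ·
♙ ♗ ♙ ♙ · ♙ ♙ ♙
♖ ♘ · ♕ ♔ ♗ ♘ ♖


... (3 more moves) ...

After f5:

♜ ♞ ♝ ♛ ♚ · ♞ ♜
♟ · · ♟ ♟ · ♝ ♟
♗ ♟ ♟ · · · · ·
· ♙ · · · ♟ ♟ ·
· · · · · · · ·
· · · · ♙ · · ·
♙ ♗ ♙ ♙ · ♙ ♙ ♙
♖ ♘ · ♕ ♔ · ♘ ♖


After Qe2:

♜ ♞ ♝ ♛ ♚ · ♞ ♜
♟ · · ♟ ♟ · ♝ ♟
♗ ♟ ♟ · · · · ·
· ♙ · · · ♟ ♟ ·
· · · · · · · ·
· · · · ♙ · · ·
♙ ♗ ♙ ♙ ♕ ♙ ♙ ♙
♖ ♘ · · ♔ · ♘ ♖



  a b c d e f g h
  ─────────────────
8│♜ ♞ ♝ ♛ ♚ · ♞ ♜│8
7│♟ · · ♟ ♟ · ♝ ♟│7
6│♗ ♟ ♟ · · · · ·│6
5│· ♙ · · · ♟ ♟ ·│5
4│· · · · · · · ·│4
3│· · · · ♙ · · ·│3
2│♙ ♗ ♙ ♙ ♕ ♙ ♙ ♙│2
1│♖ ♘ · · ♔ · ♘ ♖│1
  ─────────────────
  a b c d e f g h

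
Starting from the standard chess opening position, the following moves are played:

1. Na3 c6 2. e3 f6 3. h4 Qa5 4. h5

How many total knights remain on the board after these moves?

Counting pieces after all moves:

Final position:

  a b c d e f g h
  ─────────────────
8│♜ ♞ ♝ · ♚ ♝ ♞ ♜│8
7│♟ ♟ · ♟ ♟ · ♟ ♟│7
6│· · ♟ · · ♟ · ·│6
5│♛ · · · · · · ♙│5
4│· · · · · · · ·│4
3│♘ · · · ♙ · · ·│3
2│♙ ♙ ♙ ♙ · ♙ ♙ ·│2
1│♖ · ♗ ♕ ♔ ♗ ♘ ♖│1
  ─────────────────
  a b c d e f g h


4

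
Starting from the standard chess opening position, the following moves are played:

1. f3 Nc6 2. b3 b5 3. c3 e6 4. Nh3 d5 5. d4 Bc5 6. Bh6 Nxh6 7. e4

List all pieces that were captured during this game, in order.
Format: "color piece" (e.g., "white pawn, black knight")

Tracking captures:
  Nxh6: captured white bishop

white bishop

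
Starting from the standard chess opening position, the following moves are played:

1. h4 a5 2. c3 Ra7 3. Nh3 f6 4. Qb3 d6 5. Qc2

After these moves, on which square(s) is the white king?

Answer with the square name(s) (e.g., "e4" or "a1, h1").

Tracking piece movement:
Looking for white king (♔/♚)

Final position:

  a b c d e f g h
  ─────────────────
8│· ♞ ♝ ♛ ♚ ♝ ♞ ♜│8
7│♜ ♟ ♟ · ♟ · ♟ ♟│7
6│· · · ♟ · ♟ · ·│6
5│♟ · · · · · · ·│5
4│· · · · · · · ♙│4
3│· · ♙ · · · · ♘│3
2│♙ ♙ ♕ ♙ ♙ ♙ ♙ ·│2
1│♖ ♘ ♗ · ♔ ♗ · ♖│1
  ─────────────────
  a b c d e f g h


e1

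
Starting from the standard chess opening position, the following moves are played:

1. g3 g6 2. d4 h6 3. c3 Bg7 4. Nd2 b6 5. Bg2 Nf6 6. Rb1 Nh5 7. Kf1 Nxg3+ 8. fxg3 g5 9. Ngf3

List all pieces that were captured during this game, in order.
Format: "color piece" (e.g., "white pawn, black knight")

Tracking captures:
  Nxg3+: captured white pawn
  fxg3: captured black knight

white pawn, black knight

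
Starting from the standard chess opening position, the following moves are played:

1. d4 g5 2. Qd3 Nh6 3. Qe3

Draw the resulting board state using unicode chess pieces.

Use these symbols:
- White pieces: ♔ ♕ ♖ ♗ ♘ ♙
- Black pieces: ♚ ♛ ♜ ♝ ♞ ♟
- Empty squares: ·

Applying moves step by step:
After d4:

♜ ♞ ♝ ♛ ♚ ♝ ♞ ♜
♟ ♟ ♟ ♟ ♟ ♟ ♟ ♟
· · · · · · · ·
· · · · · · · ·
· · · ♙ · · · ·
· · · · · · · ·
♙ ♙ ♙ · ♙ ♙ ♙ ♙
♖ ♘ ♗ ♕ ♔ ♗ ♘ ♖


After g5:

♜ ♞ ♝ ♛ ♚ ♝ ♞ ♜
♟ ♟ ♟ ♟ ♟ ♟ · ♟
· · · · · · · ·
· · · · · · ♟ ·
· · · ♙ · · · ·
· · · · · · · ·
♙ ♙ ♙ · ♙ ♙ ♙ ♙
♖ ♘ ♗ ♕ ♔ ♗ ♘ ♖


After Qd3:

♜ ♞ ♝ ♛ ♚ ♝ ♞ ♜
♟ ♟ ♟ ♟ ♟ ♟ · ♟
· · · · · · · ·
· · · · · · ♟ ·
· · · ♙ · · · ·
· · · ♕ · · · ·
♙ ♙ ♙ · ♙ ♙ ♙ ♙
♖ ♘ ♗ · ♔ ♗ ♘ ♖


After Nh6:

♜ ♞ ♝ ♛ ♚ ♝ · ♜
♟ ♟ ♟ ♟ ♟ ♟ · ♟
· · · · · · · ♞
· · · · · · ♟ ·
· · · ♙ · · · ·
· · · ♕ · · · ·
♙ ♙ ♙ · ♙ ♙ ♙ ♙
♖ ♘ ♗ · ♔ ♗ ♘ ♖


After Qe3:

♜ ♞ ♝ ♛ ♚ ♝ · ♜
♟ ♟ ♟ ♟ ♟ ♟ · ♟
· · · · · · · ♞
· · · · · · ♟ ·
· · · ♙ · · · ·
· · · · ♕ · · ·
♙ ♙ ♙ · ♙ ♙ ♙ ♙
♖ ♘ ♗ · ♔ ♗ ♘ ♖



  a b c d e f g h
  ─────────────────
8│♜ ♞ ♝ ♛ ♚ ♝ · ♜│8
7│♟ ♟ ♟ ♟ ♟ ♟ · ♟│7
6│· · · · · · · ♞│6
5│· · · · · · ♟ ·│5
4│· · · ♙ · · · ·│4
3│· · · · ♕ · · ·│3
2│♙ ♙ ♙ · ♙ ♙ ♙ ♙│2
1│♖ ♘ ♗ · ♔ ♗ ♘ ♖│1
  ─────────────────
  a b c d e f g h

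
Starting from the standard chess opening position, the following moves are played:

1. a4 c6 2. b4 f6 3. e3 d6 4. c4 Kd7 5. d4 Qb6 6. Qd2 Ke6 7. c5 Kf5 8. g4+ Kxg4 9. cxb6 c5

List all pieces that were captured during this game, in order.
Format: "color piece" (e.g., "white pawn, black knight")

Tracking captures:
  Kxg4: captured white pawn
  cxb6: captured black queen

white pawn, black queen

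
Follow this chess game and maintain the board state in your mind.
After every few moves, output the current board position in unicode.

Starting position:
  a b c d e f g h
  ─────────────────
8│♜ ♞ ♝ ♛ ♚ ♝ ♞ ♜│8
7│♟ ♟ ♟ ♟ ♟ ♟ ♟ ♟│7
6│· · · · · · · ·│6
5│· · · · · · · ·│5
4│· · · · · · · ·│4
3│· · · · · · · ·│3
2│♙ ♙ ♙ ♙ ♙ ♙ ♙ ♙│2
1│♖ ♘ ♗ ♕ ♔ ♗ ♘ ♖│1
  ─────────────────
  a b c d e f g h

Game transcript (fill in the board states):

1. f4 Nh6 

  a b c d e f g h
  ─────────────────
8│♜ ♞ ♝ ♛ ♚ ♝ · ♜│8
7│♟ ♟ ♟ ♟ ♟ ♟ ♟ ♟│7
6│· · · · · · · ♞│6
5│· · · · · · · ·│5
4│· · · · · ♙ · ·│4
3│· · · · · · · ·│3
2│♙ ♙ ♙ ♙ ♙ · ♙ ♙│2
1│♖ ♘ ♗ ♕ ♔ ♗ ♘ ♖│1
  ─────────────────
  a b c d e f g h

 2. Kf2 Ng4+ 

  a b c d e f g h
  ─────────────────
8│♜ ♞ ♝ ♛ ♚ ♝ · ♜│8
7│♟ ♟ ♟ ♟ ♟ ♟ ♟ ♟│7
6│· · · · · · · ·│6
5│· · · · · · · ·│5
4│· · · · · ♙ ♞ ·│4
3│· · · · · · · ·│3
2│♙ ♙ ♙ ♙ ♙ ♔ ♙ ♙│2
1│♖ ♘ ♗ ♕ · ♗ ♘ ♖│1
  ─────────────────
  a b c d e f g h

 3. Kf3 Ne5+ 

  a b c d e f g h
  ─────────────────
8│♜ ♞ ♝ ♛ ♚ ♝ · ♜│8
7│♟ ♟ ♟ ♟ ♟ ♟ ♟ ♟│7
6│· · · · · · · ·│6
5│· · · · ♞ · · ·│5
4│· · · · · ♙ · ·│4
3│· · · · · ♔ · ·│3
2│♙ ♙ ♙ ♙ ♙ · ♙ ♙│2
1│♖ ♘ ♗ ♕ · ♗ ♘ ♖│1
  ─────────────────
  a b c d e f g h

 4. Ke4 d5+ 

  a b c d e f g h
  ─────────────────
8│♜ ♞ ♝ ♛ ♚ ♝ · ♜│8
7│♟ ♟ ♟ · ♟ ♟ ♟ ♟│7
6│· · · · · · · ·│6
5│· · · ♟ ♞ · · ·│5
4│· · · · ♔ ♙ · ·│4
3│· · · · · · · ·│3
2│♙ ♙ ♙ ♙ ♙ · ♙ ♙│2
1│♖ ♘ ♗ ♕ · ♗ ♘ ♖│1
  ─────────────────
  a b c d e f g h



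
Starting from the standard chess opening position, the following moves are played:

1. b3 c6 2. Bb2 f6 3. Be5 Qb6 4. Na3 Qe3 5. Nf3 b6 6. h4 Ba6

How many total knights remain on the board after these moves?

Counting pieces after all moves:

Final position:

  a b c d e f g h
  ─────────────────
8│♜ ♞ · · ♚ ♝ ♞ ♜│8
7│♟ · · ♟ ♟ · ♟ ♟│7
6│♝ ♟ ♟ · · ♟ · ·│6
5│· · · · ♗ · · ·│5
4│· · · · · · · ♙│4
3│♘ ♙ · · ♛ ♘ · ·│3
2│♙ · ♙ ♙ ♙ ♙ ♙ ·│2
1│♖ · · ♕ ♔ ♗ · ♖│1
  ─────────────────
  a b c d e f g h


4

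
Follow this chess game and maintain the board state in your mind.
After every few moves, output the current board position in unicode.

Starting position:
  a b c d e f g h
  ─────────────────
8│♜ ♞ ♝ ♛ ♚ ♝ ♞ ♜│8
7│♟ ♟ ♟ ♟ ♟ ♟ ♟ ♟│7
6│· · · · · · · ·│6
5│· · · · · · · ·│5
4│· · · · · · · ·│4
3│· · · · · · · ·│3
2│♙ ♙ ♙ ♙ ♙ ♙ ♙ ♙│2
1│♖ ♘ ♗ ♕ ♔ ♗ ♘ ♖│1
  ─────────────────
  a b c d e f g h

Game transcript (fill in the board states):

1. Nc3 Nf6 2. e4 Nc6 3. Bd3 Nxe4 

  a b c d e f g h
  ─────────────────
8│♜ · ♝ ♛ ♚ ♝ · ♜│8
7│♟ ♟ ♟ ♟ ♟ ♟ ♟ ♟│7
6│· · ♞ · · · · ·│6
5│· · · · · · · ·│5
4│· · · · ♞ · · ·│4
3│· · ♘ ♗ · · · ·│3
2│♙ ♙ ♙ ♙ · ♙ ♙ ♙│2
1│♖ · ♗ ♕ ♔ · ♘ ♖│1
  ─────────────────
  a b c d e f g h

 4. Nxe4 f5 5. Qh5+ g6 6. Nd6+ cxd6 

  a b c d e f g h
  ─────────────────
8│♜ · ♝ ♛ ♚ ♝ · ♜│8
7│♟ ♟ · ♟ ♟ · · ♟│7
6│· · ♞ ♟ · · ♟ ·│6
5│· · · · · ♟ · ♕│5
4│· · · · · · · ·│4
3│· · · ♗ · · · ·│3
2│♙ ♙ ♙ ♙ · ♙ ♙ ♙│2
1│♖ · ♗ · ♔ · ♘ ♖│1
  ─────────────────
  a b c d e f g h

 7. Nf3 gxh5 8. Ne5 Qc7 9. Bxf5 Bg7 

  a b c d e f g h
  ─────────────────
8│♜ · ♝ · ♚ · · ♜│8
7│♟ ♟ ♛ ♟ ♟ · ♝ ♟│7
6│· · ♞ ♟ · · · ·│6
5│· · · · ♘ ♗ · ♟│5
4│· · · · · · · ·│4
3│· · · · · · · ·│3
2│♙ ♙ ♙ ♙ · ♙ ♙ ♙│2
1│♖ · ♗ · ♔ · · ♖│1
  ─────────────────
  a b c d e f g h

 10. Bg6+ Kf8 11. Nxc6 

  a b c d e f g h
  ─────────────────
8│♜ · ♝ · · ♚ · ♜│8
7│♟ ♟ ♛ ♟ ♟ · ♝ ♟│7
6│· · ♘ ♟ · · ♗ ·│6
5│· · · · · · · ♟│5
4│· · · · · · · ·│4
3│· · · · · · · ·│3
2│♙ ♙ ♙ ♙ · ♙ ♙ ♙│2
1│♖ · ♗ · ♔ · · ♖│1
  ─────────────────
  a b c d e f g h
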